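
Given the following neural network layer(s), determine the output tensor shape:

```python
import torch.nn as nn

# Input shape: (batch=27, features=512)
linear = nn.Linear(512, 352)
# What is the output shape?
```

Input: (27, 512) -> Output: (27, 352)

Answer: (27, 352)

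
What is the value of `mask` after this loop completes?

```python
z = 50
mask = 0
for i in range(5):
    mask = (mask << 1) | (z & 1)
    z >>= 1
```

Reverse lowest 5 bits of 50
`mask` takes the values: 0 → 1 → 2 → 4 → 9

Answer: 9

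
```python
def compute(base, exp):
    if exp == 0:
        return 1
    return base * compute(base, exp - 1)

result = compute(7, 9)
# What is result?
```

compute(7, 9) = 7 * 7 * 7 * 7 * 7 * 7 * 7 * 7 * 7 = 40353607

Answer: 40353607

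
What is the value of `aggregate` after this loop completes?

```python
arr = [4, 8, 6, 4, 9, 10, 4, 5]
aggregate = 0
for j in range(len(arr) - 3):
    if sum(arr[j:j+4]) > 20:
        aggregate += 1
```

Count windows with sum > 20
`aggregate` takes the values: 0 → 1 → 2 → 3 → 4 → 5

Answer: 5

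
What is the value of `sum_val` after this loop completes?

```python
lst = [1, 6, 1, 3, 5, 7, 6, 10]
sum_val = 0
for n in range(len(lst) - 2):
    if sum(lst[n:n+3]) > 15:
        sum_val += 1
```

Count windows with sum > 15
`sum_val` takes the values: 0 → 1 → 2

Answer: 2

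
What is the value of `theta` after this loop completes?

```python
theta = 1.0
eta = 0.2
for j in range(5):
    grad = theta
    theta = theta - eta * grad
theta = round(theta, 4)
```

Gradient descent: w = 1.0 * (1 - 0.2)^5
`theta` takes the values: 1.0 → 0.8 → 0.64 → 0.512 → 0.4096 → 0.32768 → 0.3277

Answer: 0.3277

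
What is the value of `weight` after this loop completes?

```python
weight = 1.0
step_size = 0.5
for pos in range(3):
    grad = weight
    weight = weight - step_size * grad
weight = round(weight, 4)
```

Gradient descent: w = 1.0 * (1 - 0.5)^3
`weight` takes the values: 1.0 → 0.5 → 0.25 → 0.125

Answer: 0.125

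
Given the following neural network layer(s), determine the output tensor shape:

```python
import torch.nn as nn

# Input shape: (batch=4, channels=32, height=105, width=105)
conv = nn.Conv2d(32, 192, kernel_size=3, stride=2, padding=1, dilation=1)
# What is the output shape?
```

Input: (4, 32, 105, 105) -> Output: (4, 192, 53, 53)

Answer: (4, 192, 53, 53)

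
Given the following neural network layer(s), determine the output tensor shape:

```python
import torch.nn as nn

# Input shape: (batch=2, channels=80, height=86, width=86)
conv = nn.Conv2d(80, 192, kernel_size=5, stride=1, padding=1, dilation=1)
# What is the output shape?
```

Input: (2, 80, 86, 86) -> Output: (2, 192, 84, 84)

Answer: (2, 192, 84, 84)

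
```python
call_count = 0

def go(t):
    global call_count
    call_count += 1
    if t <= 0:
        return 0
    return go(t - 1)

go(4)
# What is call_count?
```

Linear recursion stepping by 1: 5 calls from t=4 down to ≤0.

Answer: 5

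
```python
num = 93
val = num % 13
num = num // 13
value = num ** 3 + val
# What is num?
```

Trace:
`num = 93` → num = 93
`val = num % 13` → val = 2
`num = num // 13` → num = 7
`value = num ** 3 + val` → value = 345
So num = 7

Answer: 7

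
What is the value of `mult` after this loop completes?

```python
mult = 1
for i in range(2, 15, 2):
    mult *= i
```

Product of even numbers 2 to 14
`mult` takes the values: 1 → 2 → 8 → 48 → 384 → 3840 → 46080 → 645120

Answer: 645120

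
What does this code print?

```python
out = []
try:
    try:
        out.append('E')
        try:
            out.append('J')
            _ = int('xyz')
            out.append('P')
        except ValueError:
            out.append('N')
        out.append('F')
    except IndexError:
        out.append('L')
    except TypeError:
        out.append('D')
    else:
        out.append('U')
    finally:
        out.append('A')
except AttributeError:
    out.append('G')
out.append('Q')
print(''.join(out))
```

Execution trace: 'E' (try body) → 'J' (inner try body) → 'N' (inner except ValueError) → 'F' (try body, no exception) → 'U' (else) → 'A' (finally) → 'Q' (after the try/except). Output: EJNFUAQ

Answer: EJNFUAQ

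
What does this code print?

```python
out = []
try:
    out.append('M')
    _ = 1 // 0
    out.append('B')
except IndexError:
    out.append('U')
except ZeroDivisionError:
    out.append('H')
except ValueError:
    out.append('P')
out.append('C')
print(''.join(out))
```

Execution trace: 'M' (try body) → 'H' (except ZeroDivisionError) → 'C' (after the try/except). Output: MHC

Answer: MHC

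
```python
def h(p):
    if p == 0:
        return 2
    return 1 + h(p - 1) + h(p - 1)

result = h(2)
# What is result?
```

h(p) = 1 + 2·h(p-1), h(0)=2. Closed form: (2+1)·2^2 - 1 = 11.

Answer: 11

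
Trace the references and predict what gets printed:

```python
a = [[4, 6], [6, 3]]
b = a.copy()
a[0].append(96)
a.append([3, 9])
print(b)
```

Key concept: shallow copy with nested lists.
Step by step:
`a = [[4, 6], [6, 3]]` → a = [[4, 6], [6, 3]]
`b = a.copy()` → b = [[4, 6], [6, 3]]
`a[0].append(96)` → a = [[4, 6, 96], [6, 3]]; b = [[4, 6, 96], [6, 3]]
`a.append([3, 9])` → a = [[4, 6, 96], [6, 3], [3, 9]]
`print(b)` → prints [[4, 6, 96], [6, 3]]

Answer: [[4, 6, 96], [6, 3]]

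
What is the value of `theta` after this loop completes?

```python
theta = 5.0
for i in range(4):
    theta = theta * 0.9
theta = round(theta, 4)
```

Exponential decay: 5.0 * 0.9^4
`theta` takes the values: 5.0 → 4.5 → 4.05 → 3.645 → 3.2805

Answer: 3.2805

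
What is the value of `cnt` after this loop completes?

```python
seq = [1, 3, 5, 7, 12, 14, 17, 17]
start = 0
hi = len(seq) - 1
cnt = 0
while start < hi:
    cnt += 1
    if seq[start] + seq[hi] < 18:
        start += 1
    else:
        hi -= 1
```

Steps to find pair summing to 18
`cnt` takes the values: 0 → 1 → 2 → 3 → 4 → 5 → 6 → 7

Answer: 7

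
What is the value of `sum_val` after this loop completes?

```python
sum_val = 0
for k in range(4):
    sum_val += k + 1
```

Start at 0, add 1 to 4 = 10
`sum_val` takes the values: 0 → 1 → 3 → 6 → 10

Answer: 10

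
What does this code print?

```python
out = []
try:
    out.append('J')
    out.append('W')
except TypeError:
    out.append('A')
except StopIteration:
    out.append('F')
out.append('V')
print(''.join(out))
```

Execution trace: 'J' (try body) → 'W' (try body, no exception) → 'V' (after the try/except). Output: JWV

Answer: JWV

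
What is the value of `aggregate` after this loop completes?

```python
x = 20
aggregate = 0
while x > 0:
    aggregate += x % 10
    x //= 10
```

Sum digits of 20
`aggregate` takes the values: 0 → 2

Answer: 2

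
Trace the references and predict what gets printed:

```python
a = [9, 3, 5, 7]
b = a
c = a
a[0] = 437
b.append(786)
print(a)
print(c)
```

Key concept: multiple aliases.
Step by step:
`a = [9, 3, 5, 7]` → a = [9, 3, 5, 7]
`b = a` → b = [9, 3, 5, 7] (same object as a)
`c = a` → c = [9, 3, 5, 7] (same object as a, b)
`a[0] = 437` → a = [437, 3, 5, 7] (same object as b, c); b = [437, 3, 5, 7] (same object as a, c); c = [437, 3, 5, 7] (same object as a, b)
`b.append(786)` → a = [437, 3, 5, 7, 786] (same object as b, c); b = [437, 3, 5, 7, 786] (same object as a, c); c = [437, 3, 5, 7, 786] (same object as a, b)
`print(a)` → prints [437, 3, 5, 7, 786]
`print(c)` → prints [437, 3, 5, 7, 786]

Answer:
[437, 3, 5, 7, 786]
[437, 3, 5, 7, 786]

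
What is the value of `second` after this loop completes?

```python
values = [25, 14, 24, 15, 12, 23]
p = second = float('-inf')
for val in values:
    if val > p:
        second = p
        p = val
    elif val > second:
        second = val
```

Second largest (with repeats) in [25, 14, 24, 15, 12, 23]
`second` takes the values: -inf → 14 → 24

Answer: 24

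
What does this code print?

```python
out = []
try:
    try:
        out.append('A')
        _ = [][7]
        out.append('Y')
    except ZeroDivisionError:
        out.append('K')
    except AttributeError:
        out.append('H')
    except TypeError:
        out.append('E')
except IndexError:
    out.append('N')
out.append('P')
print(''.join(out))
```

Execution trace: 'A' (try body) → 'N' (outer except IndexError) → 'P' (after the try/except). Output: ANP

Answer: ANP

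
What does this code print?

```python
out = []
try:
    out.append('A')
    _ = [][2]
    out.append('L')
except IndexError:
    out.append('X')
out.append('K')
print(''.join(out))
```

Execution trace: 'A' (try body) → 'X' (except IndexError) → 'K' (after the try/except). Output: AXK

Answer: AXK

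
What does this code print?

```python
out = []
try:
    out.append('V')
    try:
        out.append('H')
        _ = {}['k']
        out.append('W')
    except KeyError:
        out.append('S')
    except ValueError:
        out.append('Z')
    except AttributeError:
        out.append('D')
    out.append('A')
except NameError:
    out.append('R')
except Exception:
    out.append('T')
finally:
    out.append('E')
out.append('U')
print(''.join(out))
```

Execution trace: 'V' (try body) → 'H' (inner try body) → 'S' (inner except KeyError) → 'A' (try body, no exception) → 'E' (finally) → 'U' (after the try/except). Output: VHSAEU

Answer: VHSAEU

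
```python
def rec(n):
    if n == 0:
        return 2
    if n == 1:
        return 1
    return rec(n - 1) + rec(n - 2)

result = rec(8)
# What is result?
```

Build up from base cases: rec(0)=2, rec(1)=1, rec(2)=3, rec(3)=4, rec(4)=7, rec(5)=11, rec(6)=18, ..., rec(8)=47

Answer: 47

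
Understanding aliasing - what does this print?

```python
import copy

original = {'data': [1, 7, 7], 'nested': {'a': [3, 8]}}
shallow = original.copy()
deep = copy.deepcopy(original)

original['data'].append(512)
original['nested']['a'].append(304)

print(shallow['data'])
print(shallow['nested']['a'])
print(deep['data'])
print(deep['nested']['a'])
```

Key concept: comparing shallow vs deep copy.
Step by step:
`original = {'data': [1, 7, 7], 'nested': {'a': [3, 8]}}` → original = {'data': [1, 7, 7], 'nested': {'a': [3, 8]}}
`shallow = original.copy()` → shallow = {'data': [1, 7, 7], 'nested': {'a': [3, 8]}}
`deep = copy.deepcopy(original)` → deep = {'data': [1, 7, 7], 'nested': {'a': [3, 8]}}
`original['data'].append(512)` → original = {'data': [1, 7, 7, 512], 'nested': {'a': [3, 8]}}; shallow = {'data': [1, 7, 7, 512], 'nested': {'a': [3, 8]}}
`original['nested']['a'].append(304)` → original = {'data': [1, 7, 7, 512], 'nested': {'a': [3, 8, 304]}}; shallow = {'data': [1, 7, 7, 512], 'nested': {'a': [3, 8, 304]}}
`print(shallow['data'])` → prints [1, 7, 7, 512]
`print(shallow['nested']['a'])` → prints [3, 8, 304]
`print(deep['data'])` → prints [1, 7, 7]
`print(deep['nested']['a'])` → prints [3, 8]

Answer:
[1, 7, 7, 512]
[3, 8, 304]
[1, 7, 7]
[3, 8]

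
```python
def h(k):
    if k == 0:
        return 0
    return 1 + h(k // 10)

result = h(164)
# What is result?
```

Count of digits of 164: 3

Answer: 3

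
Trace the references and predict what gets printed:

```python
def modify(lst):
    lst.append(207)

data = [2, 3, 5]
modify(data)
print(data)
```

Key concept: function modifies passed list.
Step by step:
`data = [2, 3, 5]` → data = [2, 3, 5]
`modify(data)` → data = [2, 3, 5, 207]
`print(data)` → prints [2, 3, 5, 207]

Answer: [2, 3, 5, 207]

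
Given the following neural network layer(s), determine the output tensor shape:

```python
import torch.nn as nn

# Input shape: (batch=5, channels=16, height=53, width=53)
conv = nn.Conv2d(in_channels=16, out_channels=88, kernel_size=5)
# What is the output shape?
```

Input: (5, 16, 53, 53) -> Output: (5, 88, 49, 49)

Answer: (5, 88, 49, 49)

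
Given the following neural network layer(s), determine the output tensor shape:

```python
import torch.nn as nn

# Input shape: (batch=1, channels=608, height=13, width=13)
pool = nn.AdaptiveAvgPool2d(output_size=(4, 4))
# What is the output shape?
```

Input: (1, 608, 13, 13) -> Output: (1, 608, 4, 4)

Answer: (1, 608, 4, 4)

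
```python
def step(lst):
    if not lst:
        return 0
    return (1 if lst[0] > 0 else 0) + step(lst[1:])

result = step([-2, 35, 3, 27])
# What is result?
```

Count of positive elements in [-2, 35, 3, 27] = 3

Answer: 3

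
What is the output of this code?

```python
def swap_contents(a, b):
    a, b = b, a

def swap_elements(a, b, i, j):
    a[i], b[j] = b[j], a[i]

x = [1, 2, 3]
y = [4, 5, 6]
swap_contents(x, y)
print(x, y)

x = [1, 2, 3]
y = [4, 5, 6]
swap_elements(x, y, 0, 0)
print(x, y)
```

Key concept: parameter rebinding vs mutation.
Step by step:
`x = [1, 2, 3]` → x = [1, 2, 3]
`y = [4, 5, 6]` → y = [4, 5, 6]
`swap_contents(x, y)` → no visible change to tracked variables
`print(x, y)` → prints [1, 2, 3] [4, 5, 6]
`x = [1, 2, 3]` → x = [1, 2, 3]
`y = [4, 5, 6]` → y = [4, 5, 6]
`swap_elements(x, y, 0, 0)` → x = [4, 2, 3]; y = [1, 5, 6]
`print(x, y)` → prints [4, 2, 3] [1, 5, 6]

Answer:
[1, 2, 3] [4, 5, 6]
[4, 2, 3] [1, 5, 6]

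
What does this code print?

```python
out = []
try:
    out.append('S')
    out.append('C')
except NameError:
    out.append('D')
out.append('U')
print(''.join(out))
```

Execution trace: 'S' (try body) → 'C' (try body, no exception) → 'U' (after the try/except). Output: SCU

Answer: SCU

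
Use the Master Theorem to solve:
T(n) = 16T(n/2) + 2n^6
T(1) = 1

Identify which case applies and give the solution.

a=16, b=2, f(n)=2n^6. log_2(16) = 4. Since c=6 > 4 and the regularity condition holds (16(n/2)^6 = (16/2^6)n^6 with 16/2^6 < 1), Case 3 applies: T(n) = Θ(f(n)) = O(n^6).

Answer: O(n^6) - Case 3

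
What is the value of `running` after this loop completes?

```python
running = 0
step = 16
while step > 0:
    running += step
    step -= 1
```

Sum 16 down to 1
`running` takes the values: 0 → 16 → 31 → 45 → 58 → 70 → 81 → 91 → 100 → 108 → 115 → 121 → 126 → 130 → 133 → 135 → 136

Answer: 136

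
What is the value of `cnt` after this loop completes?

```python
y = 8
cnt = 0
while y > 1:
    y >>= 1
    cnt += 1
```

Count right shifts until 1
`cnt` takes the values: 0 → 1 → 2 → 3

Answer: 3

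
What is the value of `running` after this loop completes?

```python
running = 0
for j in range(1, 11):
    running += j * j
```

Sum of squares 1² to 10² = 385
`running` takes the values: 0 → 1 → 5 → 14 → 30 → 55 → 91 → 140 → 204 → 285 → 385

Answer: 385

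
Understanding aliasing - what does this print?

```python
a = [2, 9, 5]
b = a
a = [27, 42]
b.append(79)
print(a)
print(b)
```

Key concept: rebinding vs mutation: a is rebound to a new list, b still points at the original.
Step by step:
`a = [2, 9, 5]` → a = [2, 9, 5]
`b = a` → b = [2, 9, 5] (same object as a)
`a = [27, 42]` → a = [27, 42]
`b.append(79)` → b = [2, 9, 5, 79]
`print(a)` → prints [27, 42]
`print(b)` → prints [2, 9, 5, 79]

Answer:
[27, 42]
[2, 9, 5, 79]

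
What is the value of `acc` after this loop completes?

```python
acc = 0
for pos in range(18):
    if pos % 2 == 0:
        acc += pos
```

Sum of even numbers 0 to 17
`acc` takes the values: 0 → 2 → 6 → 12 → 20 → 30 → 42 → 56 → 72

Answer: 72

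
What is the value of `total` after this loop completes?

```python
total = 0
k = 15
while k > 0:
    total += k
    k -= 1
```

Sum 15 down to 1
`total` takes the values: 0 → 15 → 29 → 42 → 54 → 65 → 75 → 84 → 92 → 99 → 105 → 110 → 114 → 117 → 119 → 120

Answer: 120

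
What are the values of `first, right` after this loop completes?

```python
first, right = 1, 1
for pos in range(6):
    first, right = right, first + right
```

Fibonacci: after 6 iterations
`first, right` takes the values: (1, 1) → (1, 2) → (2, 3) → (3, 5) → (5, 8) → (8, 13) → (13, 21)

Answer: 13, 21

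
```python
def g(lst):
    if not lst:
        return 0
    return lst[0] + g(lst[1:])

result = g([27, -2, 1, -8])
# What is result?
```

27 + (-2) + 1 + (-8) + 0 = 18

Answer: 18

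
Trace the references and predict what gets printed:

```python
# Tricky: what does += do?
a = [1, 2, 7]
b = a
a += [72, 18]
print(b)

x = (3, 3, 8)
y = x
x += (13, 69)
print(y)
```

Key concept: += behavior differs for mutable vs immutable.
Step by step:
`a = [1, 2, 7]` → a = [1, 2, 7]
`b = a` → b = [1, 2, 7] (same object as a)
`a += [72, 18]` → a = [1, 2, 7, 72, 18] (same object as b); b = [1, 2, 7, 72, 18] (same object as a)
`print(b)` → prints [1, 2, 7, 72, 18]
`x = (3, 3, 8)` → x = (3, 3, 8)
`y = x` → y = (3, 3, 8)
`x += (13, 69)` → x = (3, 3, 8, 13, 69)
`print(y)` → prints (3, 3, 8)

Answer:
[1, 2, 7, 72, 18]
(3, 3, 8)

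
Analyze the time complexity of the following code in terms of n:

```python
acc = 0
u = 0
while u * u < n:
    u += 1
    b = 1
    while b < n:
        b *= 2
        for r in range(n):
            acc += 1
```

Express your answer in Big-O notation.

Each loop level contributes: √n × log n × n. Multiplying the contributions gives O(n√n log n).

Answer: O(n√n log n)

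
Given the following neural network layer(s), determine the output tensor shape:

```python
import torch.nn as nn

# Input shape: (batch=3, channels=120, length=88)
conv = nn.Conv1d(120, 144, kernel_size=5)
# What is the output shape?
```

Input: (3, 120, 88) -> Output: (3, 144, 84)

Answer: (3, 144, 84)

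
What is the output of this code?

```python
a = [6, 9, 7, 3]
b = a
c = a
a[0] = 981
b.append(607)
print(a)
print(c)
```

Key concept: multiple aliases.
Step by step:
`a = [6, 9, 7, 3]` → a = [6, 9, 7, 3]
`b = a` → b = [6, 9, 7, 3] (same object as a)
`c = a` → c = [6, 9, 7, 3] (same object as a, b)
`a[0] = 981` → a = [981, 9, 7, 3] (same object as b, c); b = [981, 9, 7, 3] (same object as a, c); c = [981, 9, 7, 3] (same object as a, b)
`b.append(607)` → a = [981, 9, 7, 3, 607] (same object as b, c); b = [981, 9, 7, 3, 607] (same object as a, c); c = [981, 9, 7, 3, 607] (same object as a, b)
`print(a)` → prints [981, 9, 7, 3, 607]
`print(c)` → prints [981, 9, 7, 3, 607]

Answer:
[981, 9, 7, 3, 607]
[981, 9, 7, 3, 607]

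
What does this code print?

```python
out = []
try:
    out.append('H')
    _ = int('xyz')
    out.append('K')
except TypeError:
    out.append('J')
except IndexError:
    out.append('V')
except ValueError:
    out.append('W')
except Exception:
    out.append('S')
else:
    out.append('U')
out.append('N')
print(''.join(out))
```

Execution trace: 'H' (try body) → 'W' (except ValueError) → 'N' (after the try/except). Output: HWN

Answer: HWN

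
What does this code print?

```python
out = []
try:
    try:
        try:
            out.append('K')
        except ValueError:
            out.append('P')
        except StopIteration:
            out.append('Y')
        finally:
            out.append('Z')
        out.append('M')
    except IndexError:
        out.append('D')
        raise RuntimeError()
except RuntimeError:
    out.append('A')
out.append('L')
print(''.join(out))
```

Execution trace: 'K' (inner try body, no exception) → 'Z' (inner finally) → 'M' (try body, no exception) → 'L' (after the try/except). Output: KZML

Answer: KZML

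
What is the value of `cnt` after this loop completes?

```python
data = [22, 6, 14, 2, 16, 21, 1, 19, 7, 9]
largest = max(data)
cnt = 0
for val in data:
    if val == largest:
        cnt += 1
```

Count of max value 22 in [22, 6, 14, 2, 16, 21, 1, 19, 7, 9]
`cnt` takes the values: 0 → 1

Answer: 1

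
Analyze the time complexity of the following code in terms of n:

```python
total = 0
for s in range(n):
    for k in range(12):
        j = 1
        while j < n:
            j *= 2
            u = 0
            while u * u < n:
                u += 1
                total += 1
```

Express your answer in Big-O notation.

Each loop level contributes: n × 1 × log n × √n. Multiplying the contributions gives O(n√n log n).

Answer: O(n√n log n)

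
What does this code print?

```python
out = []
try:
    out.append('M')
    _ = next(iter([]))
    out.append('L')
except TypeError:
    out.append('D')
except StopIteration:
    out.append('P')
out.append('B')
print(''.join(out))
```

Execution trace: 'M' (try body) → 'P' (except StopIteration) → 'B' (after the try/except). Output: MPB

Answer: MPB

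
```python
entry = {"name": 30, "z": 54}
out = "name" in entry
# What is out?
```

Trace:
`entry = {"name": 30, "z": 54}` → entry = {'name': 30, 'z': 54}
`out = "name" in entry` → out = True
So out = True

Answer: True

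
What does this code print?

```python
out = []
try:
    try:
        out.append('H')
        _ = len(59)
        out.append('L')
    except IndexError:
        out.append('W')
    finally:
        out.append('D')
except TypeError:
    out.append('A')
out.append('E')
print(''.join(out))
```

Execution trace: 'H' (try body) → 'D' (finally) → 'A' (outer except TypeError) → 'E' (after the try/except). Output: HDAE

Answer: HDAE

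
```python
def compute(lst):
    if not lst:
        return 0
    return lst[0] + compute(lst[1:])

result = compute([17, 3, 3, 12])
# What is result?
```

17 + 3 + 3 + 12 + 0 = 35

Answer: 35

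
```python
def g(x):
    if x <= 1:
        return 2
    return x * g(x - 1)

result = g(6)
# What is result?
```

g(6) = 6 * 5 * 4 * 3 * 2 * 2 = 1440

Answer: 1440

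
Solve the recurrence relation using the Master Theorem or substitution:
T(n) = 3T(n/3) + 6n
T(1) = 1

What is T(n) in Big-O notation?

By Master Theorem: a=3, b=3, f(n)=6n. Since log_3(3) = 1 and f(n) = Θ(n^1), Case 2 applies. T(n) = O(n log n).

Answer: O(n log n)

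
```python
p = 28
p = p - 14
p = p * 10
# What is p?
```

Trace:
`p = 28` → p = 28
`p = p - 14` → p = 14
`p = p * 10` → p = 140
So p = 140

Answer: 140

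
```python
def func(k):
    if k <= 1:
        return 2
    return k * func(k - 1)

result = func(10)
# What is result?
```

func(10) = 10 * 9 * 8 * 7 * 6 * 5 * 4 * 3 * 2 * 2 = 7257600

Answer: 7257600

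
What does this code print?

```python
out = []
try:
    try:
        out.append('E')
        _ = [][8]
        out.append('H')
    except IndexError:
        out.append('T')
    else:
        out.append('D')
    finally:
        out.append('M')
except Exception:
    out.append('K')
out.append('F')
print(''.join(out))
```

Execution trace: 'E' (inner try body) → 'T' (inner except IndexError) → 'M' (inner finally) → 'F' (after the try/except). Output: ETMF

Answer: ETMF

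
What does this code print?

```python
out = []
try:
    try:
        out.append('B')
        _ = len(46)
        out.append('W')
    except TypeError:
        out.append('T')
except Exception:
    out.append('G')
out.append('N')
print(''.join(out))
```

Execution trace: 'B' (inner try body) → 'T' (inner except TypeError) → 'N' (after the try/except). Output: BTN

Answer: BTN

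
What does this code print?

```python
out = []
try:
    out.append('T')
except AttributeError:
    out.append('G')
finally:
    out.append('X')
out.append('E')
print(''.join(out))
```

Execution trace: 'T' (try body, no exception) → 'X' (finally) → 'E' (after the try/except). Output: TXE

Answer: TXE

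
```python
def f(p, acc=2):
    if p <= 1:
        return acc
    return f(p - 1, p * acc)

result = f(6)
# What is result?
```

Accumulator trace (n, acc): (6, 2) -> (5, 12) -> (4, 60) -> (3, 240) -> (2, 720) -> (1, 1440) -> return 1440

Answer: 1440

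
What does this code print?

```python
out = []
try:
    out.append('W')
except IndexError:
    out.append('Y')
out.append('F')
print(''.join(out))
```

Execution trace: 'W' (try body, no exception) → 'F' (after the try/except). Output: WF

Answer: WF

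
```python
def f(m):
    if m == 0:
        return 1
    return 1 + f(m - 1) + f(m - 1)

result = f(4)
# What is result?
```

f(m) = 1 + 2·f(m-1), f(0)=1. Closed form: (1+1)·2^4 - 1 = 31.

Answer: 31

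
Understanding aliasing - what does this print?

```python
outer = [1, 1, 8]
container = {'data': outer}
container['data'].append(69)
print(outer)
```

Key concept: dict holds reference to list.
Step by step:
`outer = [1, 1, 8]` → outer = [1, 1, 8]
`container = {'data': outer}` → container = {'data': [1, 1, 8]}
`container['data'].append(69)` → outer = [1, 1, 8, 69]; container = {'data': [1, 1, 8, 69]}
`print(outer)` → prints [1, 1, 8, 69]

Answer: [1, 1, 8, 69]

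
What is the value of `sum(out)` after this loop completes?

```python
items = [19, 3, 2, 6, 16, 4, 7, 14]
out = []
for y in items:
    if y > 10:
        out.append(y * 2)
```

Sum of doubled values > 10
`out` takes the values: [] → [38] → [38, 32] → [38, 32, 28]
So `sum(out)` = 98

Answer: 98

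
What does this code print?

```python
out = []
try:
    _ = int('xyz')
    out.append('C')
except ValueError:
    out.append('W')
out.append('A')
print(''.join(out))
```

Execution trace: 'W' (except ValueError) → 'A' (after the try/except). Output: WA

Answer: WA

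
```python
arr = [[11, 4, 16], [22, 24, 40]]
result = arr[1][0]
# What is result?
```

Trace:
`arr = [[11, 4, 16], [22, 24, 40]]` → arr = [[11, 4, 16], [22, 24, 40]]
`result = arr[1][0]` → result = 22
So result = 22

Answer: 22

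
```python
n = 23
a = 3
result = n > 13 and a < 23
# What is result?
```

Trace:
`n = 23` → n = 23
`a = 3` → a = 3
`result = n > 13 and a < 23` → result = True
So result = True

Answer: True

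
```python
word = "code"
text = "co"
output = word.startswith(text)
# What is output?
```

Trace:
`word = "code"` → word = 'code'
`text = "co"` → text = 'co'
`output = word.startswith(text)` → output = True
So output = True

Answer: True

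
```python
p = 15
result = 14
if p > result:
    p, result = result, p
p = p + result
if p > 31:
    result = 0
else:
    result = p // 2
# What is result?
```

Trace:
`p = 15` → p = 15
`result = 14` → result = 14
`if p > result: ...` → p > result is True → p = 14; result = 15
`p = p + result` → p = 29
`if p > 31: ...` → p > 31 is False, take else branch → result = 14
So result = 14

Answer: 14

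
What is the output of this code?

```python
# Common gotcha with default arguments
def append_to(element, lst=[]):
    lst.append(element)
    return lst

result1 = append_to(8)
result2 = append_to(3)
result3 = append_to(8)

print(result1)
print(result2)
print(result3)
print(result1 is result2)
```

Key concept: mutable default argument gotcha.
Step by step:
`result1 = append_to(8)` → result1 = [8]
`result2 = append_to(3)` → result1 = [8, 3] (same object as result2); result2 = [8, 3] (same object as result1)
`result3 = append_to(8)` → result1 = [8, 3, 8] (same object as result2, result3); result2 = [8, 3, 8] (same object as result1, result3); result3 = [8, 3, 8] (same object as result1, result2)
`print(result1)` → prints [8, 3, 8]
`print(result2)` → prints [8, 3, 8]
`print(result3)` → prints [8, 3, 8]
`print(result1 is result2)` → prints True

Answer:
[8, 3, 8]
[8, 3, 8]
[8, 3, 8]
True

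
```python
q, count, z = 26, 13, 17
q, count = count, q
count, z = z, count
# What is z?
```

Trace:
`q, count, z = 26, 13, 17` → q = 26; count = 13; z = 17
`q, count = count, q` → q = 13; count = 26
`count, z = z, count` → count = 17; z = 26
So z = 26

Answer: 26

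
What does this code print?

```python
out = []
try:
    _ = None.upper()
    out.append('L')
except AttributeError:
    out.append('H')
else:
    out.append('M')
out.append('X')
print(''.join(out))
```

Execution trace: 'H' (except AttributeError) → 'X' (after the try/except). Output: HX

Answer: HX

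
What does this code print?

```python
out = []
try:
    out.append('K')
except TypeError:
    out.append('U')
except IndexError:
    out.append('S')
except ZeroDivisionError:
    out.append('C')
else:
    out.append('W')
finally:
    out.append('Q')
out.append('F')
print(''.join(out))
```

Execution trace: 'K' (try body, no exception) → 'W' (else) → 'Q' (finally) → 'F' (after the try/except). Output: KWQF

Answer: KWQF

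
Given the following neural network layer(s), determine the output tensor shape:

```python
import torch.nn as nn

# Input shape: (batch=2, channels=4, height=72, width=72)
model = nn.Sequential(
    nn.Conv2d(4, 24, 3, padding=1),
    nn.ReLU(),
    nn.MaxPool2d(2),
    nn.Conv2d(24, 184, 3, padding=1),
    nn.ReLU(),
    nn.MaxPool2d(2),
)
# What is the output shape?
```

Input: (2, 4, 72, 72) -> after first Conv2d: (2, 24, 72, 72) -> after first MaxPool2d: (2, 24, 36, 36) -> after second Conv2d: (2, 184, 36, 36) -> Output: (2, 184, 18, 18)

Answer: (2, 184, 18, 18)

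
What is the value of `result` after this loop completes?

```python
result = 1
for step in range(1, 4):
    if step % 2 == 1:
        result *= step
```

Product of odd numbers 1 to 3
`result` takes the values: 1 → 3

Answer: 3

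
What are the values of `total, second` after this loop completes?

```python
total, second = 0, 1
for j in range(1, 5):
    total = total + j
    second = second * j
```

Sum and factorial of 1 to 4
`total, second` takes the values: (0, 1) → (1, 1) → (3, 1) → (3, 2) → (6, 2) → (6, 6) → (10, 6) → (10, 24)

Answer: 10, 24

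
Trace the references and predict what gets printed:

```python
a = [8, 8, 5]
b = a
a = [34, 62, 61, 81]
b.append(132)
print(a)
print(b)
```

Key concept: rebinding vs mutation: a is rebound to a new list, b still points at the original.
Step by step:
`a = [8, 8, 5]` → a = [8, 8, 5]
`b = a` → b = [8, 8, 5] (same object as a)
`a = [34, 62, 61, 81]` → a = [34, 62, 61, 81]
`b.append(132)` → b = [8, 8, 5, 132]
`print(a)` → prints [34, 62, 61, 81]
`print(b)` → prints [8, 8, 5, 132]

Answer:
[34, 62, 61, 81]
[8, 8, 5, 132]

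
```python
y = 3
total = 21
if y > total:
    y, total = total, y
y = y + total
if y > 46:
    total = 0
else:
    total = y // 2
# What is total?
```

Trace:
`y = 3` → y = 3
`total = 21` → total = 21
`if y > total: ...` → y > total is False → no variable changes
`y = y + total` → y = 24
`if y > 46: ...` → y > 46 is False, take else branch → total = 12
So total = 12

Answer: 12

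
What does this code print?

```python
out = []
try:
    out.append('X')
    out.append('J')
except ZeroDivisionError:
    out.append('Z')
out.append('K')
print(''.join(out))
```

Execution trace: 'X' (try body) → 'J' (try body, no exception) → 'K' (after the try/except). Output: XJK

Answer: XJK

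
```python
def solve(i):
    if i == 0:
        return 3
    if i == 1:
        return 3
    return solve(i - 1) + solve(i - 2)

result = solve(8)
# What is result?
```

Build up from base cases: solve(0)=3, solve(1)=3, solve(2)=6, solve(3)=9, solve(4)=15, solve(5)=24, solve(6)=39, ..., solve(8)=102

Answer: 102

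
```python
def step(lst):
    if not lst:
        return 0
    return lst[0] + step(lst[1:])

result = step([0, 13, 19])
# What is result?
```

0 + 13 + 19 + 0 = 32

Answer: 32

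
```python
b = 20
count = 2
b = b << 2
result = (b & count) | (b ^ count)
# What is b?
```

Trace:
`b = 20` → b = 20
`count = 2` → count = 2
`b = b << 2` → b = 80
`result = (b & count) | (b ^ count)` → result = 82
So b = 80

Answer: 80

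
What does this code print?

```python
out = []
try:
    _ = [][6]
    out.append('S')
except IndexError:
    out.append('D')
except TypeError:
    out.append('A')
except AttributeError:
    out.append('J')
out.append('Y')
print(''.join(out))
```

Execution trace: 'D' (except IndexError) → 'Y' (after the try/except). Output: DY

Answer: DY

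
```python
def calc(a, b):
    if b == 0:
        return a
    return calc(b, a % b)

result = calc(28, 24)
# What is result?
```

calc(28, 24) -> calc(24, 4) -> calc(4, 0) -> 4

Answer: 4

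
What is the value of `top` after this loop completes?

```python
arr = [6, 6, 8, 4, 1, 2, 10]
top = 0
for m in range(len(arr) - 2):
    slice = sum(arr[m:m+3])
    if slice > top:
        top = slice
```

Max sum of 3-element window in [6, 6, 8, 4, 1, 2, 10]
`top` takes the values: 0 → 20

Answer: 20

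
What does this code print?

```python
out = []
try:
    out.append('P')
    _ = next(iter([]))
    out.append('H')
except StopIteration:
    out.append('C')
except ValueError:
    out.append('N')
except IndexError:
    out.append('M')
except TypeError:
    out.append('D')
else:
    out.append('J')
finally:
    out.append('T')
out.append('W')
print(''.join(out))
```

Execution trace: 'P' (try body) → 'C' (except StopIteration) → 'T' (finally) → 'W' (after the try/except). Output: PCTW

Answer: PCTW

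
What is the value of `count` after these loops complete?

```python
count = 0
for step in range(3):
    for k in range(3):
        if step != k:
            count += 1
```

3² - 3 (exclude diagonal)
`count` takes the values: 0 → 1 → 2 → 3 → 4 → 5 → 6

Answer: 6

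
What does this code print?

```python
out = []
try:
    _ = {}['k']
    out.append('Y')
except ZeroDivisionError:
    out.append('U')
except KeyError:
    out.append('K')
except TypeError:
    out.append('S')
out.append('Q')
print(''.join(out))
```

Execution trace: 'K' (except KeyError) → 'Q' (after the try/except). Output: KQ

Answer: KQ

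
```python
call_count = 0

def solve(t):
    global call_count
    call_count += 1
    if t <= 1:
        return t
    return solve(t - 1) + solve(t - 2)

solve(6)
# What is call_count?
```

Calls(t) = 1 + Calls(t-1) + Calls(t-2); Calls(0)=Calls(1)=1. For t=6 this gives 25.

Answer: 25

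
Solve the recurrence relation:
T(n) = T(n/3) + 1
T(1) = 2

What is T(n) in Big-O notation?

Each step divides n by 3 and adds 1. After log_3(n) steps we reach T(1)=2. So T(n) = 1·log_3(n) + 2 = O(log n).

Answer: O(log n)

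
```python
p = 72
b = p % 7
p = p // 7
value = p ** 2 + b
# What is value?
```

Trace:
`p = 72` → p = 72
`b = p % 7` → b = 2
`p = p // 7` → p = 10
`value = p ** 2 + b` → value = 102
So value = 102

Answer: 102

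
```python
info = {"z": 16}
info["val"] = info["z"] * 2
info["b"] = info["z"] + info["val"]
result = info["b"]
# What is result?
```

Trace:
`info = {"z": 16}` → info = {'z': 16}
`info["val"] = info["z"] * 2` → info = {'z': 16, 'val': 32}
`info["b"] = info["z"] + info["val"]` → info = {'z': 16, 'val': 32, 'b': 48}
`result = info["b"]` → result = 48
So result = 48

Answer: 48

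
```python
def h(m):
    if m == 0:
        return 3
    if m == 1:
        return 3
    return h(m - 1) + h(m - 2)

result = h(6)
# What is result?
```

Build up from base cases: h(0)=3, h(1)=3, h(2)=6, h(3)=9, h(4)=15, h(5)=24, h(6)=39

Answer: 39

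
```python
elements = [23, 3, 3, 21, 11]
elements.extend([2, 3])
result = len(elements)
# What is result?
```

Trace:
`elements = [23, 3, 3, 21, 11]` → elements = [23, 3, 3, 21, 11]
`elements.extend([2, 3])` → elements = [23, 3, 3, 21, 11, 2, 3]
`result = len(elements)` → result = 7
So result = 7

Answer: 7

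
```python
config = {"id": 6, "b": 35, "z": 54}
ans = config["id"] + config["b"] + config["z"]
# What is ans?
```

Trace:
`config = {"id": 6, "b": 35, "z": 54}` → config = {'id': 6, 'b': 35, 'z': 54}
`ans = config["id"] + config["b"] + config["z"]` → ans = 95
So ans = 95

Answer: 95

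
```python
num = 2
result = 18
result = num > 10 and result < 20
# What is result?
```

Trace:
`num = 2` → num = 2
`result = 18` → result = 18
`result = num > 10 and result < 20` → result = False
So result = False

Answer: False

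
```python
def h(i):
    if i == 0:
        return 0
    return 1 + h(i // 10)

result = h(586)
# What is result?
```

Count of digits of 586: 3

Answer: 3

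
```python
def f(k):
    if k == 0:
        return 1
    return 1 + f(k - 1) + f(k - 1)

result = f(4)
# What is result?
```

f(k) = 1 + 2·f(k-1), f(0)=1. Closed form: (1+1)·2^4 - 1 = 31.

Answer: 31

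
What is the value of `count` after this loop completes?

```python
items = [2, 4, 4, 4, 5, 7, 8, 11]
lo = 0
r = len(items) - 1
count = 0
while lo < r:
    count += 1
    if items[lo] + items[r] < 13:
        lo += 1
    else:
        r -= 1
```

Steps to find pair summing to 13
`count` takes the values: 0 → 1 → 2 → 3 → 4 → 5 → 6 → 7

Answer: 7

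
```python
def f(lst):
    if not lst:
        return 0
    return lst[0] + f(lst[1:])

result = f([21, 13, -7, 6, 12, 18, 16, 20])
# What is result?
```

21 + 13 + (-7) + 6 + 12 + 18 + 16 + 20 + 0 = 99

Answer: 99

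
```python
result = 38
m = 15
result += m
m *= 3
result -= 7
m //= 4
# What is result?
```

Trace:
`result = 38` → result = 38
`m = 15` → m = 15
`result += m` → result = 53
`m *= 3` → m = 45
`result -= 7` → result = 46
`m //= 4` → m = 11
So result = 46

Answer: 46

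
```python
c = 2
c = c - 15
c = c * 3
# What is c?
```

Trace:
`c = 2` → c = 2
`c = c - 15` → c = -13
`c = c * 3` → c = -39
So c = -39

Answer: -39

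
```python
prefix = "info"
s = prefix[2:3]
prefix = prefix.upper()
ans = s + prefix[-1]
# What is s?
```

Trace:
`prefix = "info"` → prefix = 'info'
`s = prefix[2:3]` → s = 'f'
`prefix = prefix.upper()` → prefix = 'INFO'
`ans = s + prefix[-1]` → ans = 'fO'
So s = 'f'

Answer: 'f'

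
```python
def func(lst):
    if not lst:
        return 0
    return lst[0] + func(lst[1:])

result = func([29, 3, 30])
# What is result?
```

29 + 3 + 30 + 0 = 62

Answer: 62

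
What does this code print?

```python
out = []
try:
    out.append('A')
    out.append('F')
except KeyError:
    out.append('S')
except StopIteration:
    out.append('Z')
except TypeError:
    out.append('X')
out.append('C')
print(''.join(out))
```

Execution trace: 'A' (try body) → 'F' (try body, no exception) → 'C' (after the try/except). Output: AFC

Answer: AFC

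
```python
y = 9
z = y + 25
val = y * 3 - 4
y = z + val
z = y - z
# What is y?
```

Trace:
`y = 9` → y = 9
`z = y + 25` → z = 34
`val = y * 3 - 4` → val = 23
`y = z + val` → y = 57
`z = y - z` → z = 23
So y = 57

Answer: 57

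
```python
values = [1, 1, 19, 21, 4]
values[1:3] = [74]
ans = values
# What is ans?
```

Trace:
`values = [1, 1, 19, 21, 4]` → values = [1, 1, 19, 21, 4]
`values[1:3] = [74]` → values = [1, 74, 21, 4]
`ans = values` → ans = [1, 74, 21, 4]
So ans = [1, 74, 21, 4]

Answer: [1, 74, 21, 4]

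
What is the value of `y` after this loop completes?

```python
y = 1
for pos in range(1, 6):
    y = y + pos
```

Start at 1, add 1 through 5
`y` takes the values: 1 → 2 → 4 → 7 → 11 → 16

Answer: 16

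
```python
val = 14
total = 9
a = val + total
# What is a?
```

Trace:
`val = 14` → val = 14
`total = 9` → total = 9
`a = val + total` → a = 23
So a = 23

Answer: 23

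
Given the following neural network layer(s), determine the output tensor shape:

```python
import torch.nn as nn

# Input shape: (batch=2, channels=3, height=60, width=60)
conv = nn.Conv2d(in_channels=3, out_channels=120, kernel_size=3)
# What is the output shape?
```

Input: (2, 3, 60, 60) -> Output: (2, 120, 58, 58)

Answer: (2, 120, 58, 58)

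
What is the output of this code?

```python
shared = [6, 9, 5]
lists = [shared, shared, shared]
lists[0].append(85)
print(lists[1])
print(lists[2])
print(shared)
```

Key concept: list of same reference.
Step by step:
`shared = [6, 9, 5]` → shared = [6, 9, 5]
`lists = [shared, shared, shared]` → lists = [[6, 9, 5], [6, 9, 5], [6, 9, 5]]
`lists[0].append(85)` → shared = [6, 9, 5, 85]; lists = [[6, 9, 5, 85], [6, 9, 5, 85], [6, 9, 5, 85]]
`print(lists[1])` → prints [6, 9, 5, 85]
`print(lists[2])` → prints [6, 9, 5, 85]
`print(shared)` → prints [6, 9, 5, 85]

Answer:
[6, 9, 5, 85]
[6, 9, 5, 85]
[6, 9, 5, 85]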